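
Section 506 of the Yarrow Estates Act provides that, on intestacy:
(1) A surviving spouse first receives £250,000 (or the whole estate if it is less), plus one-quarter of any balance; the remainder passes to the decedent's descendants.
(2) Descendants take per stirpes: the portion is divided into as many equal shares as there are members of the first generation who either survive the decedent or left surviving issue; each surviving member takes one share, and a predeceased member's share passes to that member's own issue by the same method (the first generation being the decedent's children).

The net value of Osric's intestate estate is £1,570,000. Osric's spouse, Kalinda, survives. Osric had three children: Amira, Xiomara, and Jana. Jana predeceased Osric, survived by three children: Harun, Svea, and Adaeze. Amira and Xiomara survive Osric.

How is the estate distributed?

Kalinda first takes £250,000, leaving a balance of £1,320,000. Kalinda then takes one-quarter of the balance (£330,000), for a total of £580,000. The remaining £990,000 passes to the descendants.
The descendants' portion (£990,000) is divided into 3 shares of £330,000: Amira and Xiomara each take £330,000; Jana's £330,000 share passes to Jana's issue.
Jana's share (£330,000) is divided into 3 shares of £110,000: Harun, Svea, and Adaeze each take £110,000.

Kalinda: £580,000; Amira: £330,000; Xiomara: £330,000; Harun: £110,000; Svea: £110,000; Adaeze: £110,000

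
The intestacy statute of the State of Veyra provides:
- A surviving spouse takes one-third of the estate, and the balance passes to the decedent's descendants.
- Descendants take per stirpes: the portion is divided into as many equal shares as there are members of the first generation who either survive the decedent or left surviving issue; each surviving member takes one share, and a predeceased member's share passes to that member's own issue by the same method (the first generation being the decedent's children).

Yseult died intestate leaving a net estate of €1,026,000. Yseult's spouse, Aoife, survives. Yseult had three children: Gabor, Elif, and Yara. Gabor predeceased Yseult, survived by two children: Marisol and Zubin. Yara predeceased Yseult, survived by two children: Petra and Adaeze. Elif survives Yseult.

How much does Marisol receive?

Aoife takes one-third of €1,026,000 = €342,000. The remaining €684,000 passes to the descendants.
The descendants' portion (€684,000) is divided into 3 shares of €228,000: Elif takes €228,000; Gabor's €228,000 share passes to Gabor's issue; Yara's €228,000 share passes to Yara's issue.
Gabor's share (€228,000) is divided into 2 shares of €114,000: Marisol and Zubin each take €114,000.
Yara's share (€228,000) is divided into 2 shares of €114,000: Petra and Adaeze each take €114,000.

Marisol receives €114,000.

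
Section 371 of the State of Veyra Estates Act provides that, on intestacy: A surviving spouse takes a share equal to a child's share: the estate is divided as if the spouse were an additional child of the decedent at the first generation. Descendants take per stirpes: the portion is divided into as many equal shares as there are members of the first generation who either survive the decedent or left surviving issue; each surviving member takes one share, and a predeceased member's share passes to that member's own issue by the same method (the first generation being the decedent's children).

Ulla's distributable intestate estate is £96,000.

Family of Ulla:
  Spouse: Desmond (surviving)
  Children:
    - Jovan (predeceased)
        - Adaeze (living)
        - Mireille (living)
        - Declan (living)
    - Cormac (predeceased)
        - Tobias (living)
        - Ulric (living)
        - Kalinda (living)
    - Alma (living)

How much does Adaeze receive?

Adaeze receives £8,000.

The spouse counts as an additional share at the children's level, so there are 4 primary shares of £24,000. Desmond takes one such share (£24,000).
The children's combined portion (£72,000) is divided into 3 shares of £24,000: Alma takes £24,000; Jovan's £24,000 share passes to Jovan's issue; Cormac's £24,000 share passes to Cormac's issue.
Jovan's share (£24,000) is divided into 3 shares of £8,000: Adaeze, Mireille, and Declan each take £8,000.
Cormac's share (£24,000) is divided into 3 shares of £8,000: Tobias, Ulric, and Kalinda each take £8,000.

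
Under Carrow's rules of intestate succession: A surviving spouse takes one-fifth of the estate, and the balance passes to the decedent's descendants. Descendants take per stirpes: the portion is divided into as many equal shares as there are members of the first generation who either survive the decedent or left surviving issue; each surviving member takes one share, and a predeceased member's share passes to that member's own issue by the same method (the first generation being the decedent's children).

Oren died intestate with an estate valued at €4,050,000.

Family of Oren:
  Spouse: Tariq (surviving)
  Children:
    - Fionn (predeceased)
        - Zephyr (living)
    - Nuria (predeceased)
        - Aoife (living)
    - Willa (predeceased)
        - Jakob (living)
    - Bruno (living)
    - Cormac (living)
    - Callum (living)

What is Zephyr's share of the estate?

Tariq takes one-fifth of €4,050,000 = €810,000. The remaining €3,240,000 passes to the descendants.
The descendants' portion (€3,240,000) is divided into 6 shares of €540,000: Bruno, Cormac, and Callum each take €540,000; Fionn's €540,000 share passes to Fionn's issue; Nuria's €540,000 share passes to Nuria's issue; Willa's €540,000 share passes to Willa's issue.
Fionn's share (€540,000) passes entirely to Zephyr.
Nuria's share (€540,000) passes entirely to Aoife.
Willa's share (€540,000) passes entirely to Jakob.

Zephyr receives €540,000.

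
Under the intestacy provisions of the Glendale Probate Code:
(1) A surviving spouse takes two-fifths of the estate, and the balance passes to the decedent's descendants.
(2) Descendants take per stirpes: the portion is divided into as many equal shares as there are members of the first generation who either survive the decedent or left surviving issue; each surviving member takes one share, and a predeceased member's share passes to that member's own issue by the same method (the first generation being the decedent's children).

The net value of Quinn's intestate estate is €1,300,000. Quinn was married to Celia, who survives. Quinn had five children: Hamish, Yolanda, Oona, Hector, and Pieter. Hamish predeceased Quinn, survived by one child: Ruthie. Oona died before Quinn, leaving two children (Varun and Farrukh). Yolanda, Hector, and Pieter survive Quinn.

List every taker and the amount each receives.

Celia: €520,000; Ruthie: €156,000; Yolanda: €156,000; Varun: €78,000; Farrukh: €78,000; Hector: €156,000; Pieter: €156,000

Celia takes two-fifths of €1,300,000 = €520,000. The remaining €780,000 passes to the descendants.
The descendants' portion (€780,000) is divided into 5 shares of €156,000: Yolanda, Hector, and Pieter each take €156,000; Hamish's €156,000 share passes to Hamish's issue; Oona's €156,000 share passes to Oona's issue.
Hamish's share (€156,000) passes entirely to Ruthie.
Oona's share (€156,000) is divided into 2 shares of €78,000: Varun and Farrukh each take €78,000.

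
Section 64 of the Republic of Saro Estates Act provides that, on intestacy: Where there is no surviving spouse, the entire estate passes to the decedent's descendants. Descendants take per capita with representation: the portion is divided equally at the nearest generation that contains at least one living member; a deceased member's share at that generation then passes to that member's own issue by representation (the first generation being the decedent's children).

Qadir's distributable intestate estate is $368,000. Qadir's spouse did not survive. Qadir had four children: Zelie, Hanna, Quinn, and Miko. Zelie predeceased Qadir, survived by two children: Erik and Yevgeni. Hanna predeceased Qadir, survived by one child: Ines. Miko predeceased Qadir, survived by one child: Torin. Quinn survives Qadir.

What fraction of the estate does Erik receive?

The entire $368,000 passes to the descendants.
That amount ($368,000) is divided into 4 shares of $92,000: Quinn takes $92,000; Zelie's $92,000 share passes to Zelie's issue; Hanna's $92,000 share passes to Hanna's issue; Miko's $92,000 share passes to Miko's issue.
Zelie's share ($92,000) is divided into 2 shares of $46,000: Erik and Yevgeni each take $46,000.
Hanna's share ($92,000) passes entirely to Ines.
Miko's share ($92,000) passes entirely to Torin.

Erik receives 1/8 of the estate.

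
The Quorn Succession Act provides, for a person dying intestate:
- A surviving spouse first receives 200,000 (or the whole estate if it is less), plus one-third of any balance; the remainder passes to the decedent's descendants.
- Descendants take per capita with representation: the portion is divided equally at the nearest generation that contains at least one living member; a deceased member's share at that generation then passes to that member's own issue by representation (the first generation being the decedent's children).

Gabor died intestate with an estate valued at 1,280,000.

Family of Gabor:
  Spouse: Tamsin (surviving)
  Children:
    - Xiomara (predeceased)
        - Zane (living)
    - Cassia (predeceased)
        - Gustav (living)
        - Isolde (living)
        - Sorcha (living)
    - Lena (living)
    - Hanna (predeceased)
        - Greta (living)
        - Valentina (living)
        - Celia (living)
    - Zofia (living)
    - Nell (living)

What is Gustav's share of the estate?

Tamsin first takes 200,000, leaving a balance of 1,080,000. Tamsin then takes one-third of the balance (360,000), for a total of 560,000. The remaining 720,000 passes to the descendants.
The descendants' portion (720,000) is divided into 6 shares of 120,000: Lena, Zofia, and Nell each take 120,000; Xiomara's 120,000 share passes to Xiomara's issue; Cassia's 120,000 share passes to Cassia's issue; Hanna's 120,000 share passes to Hanna's issue.
Xiomara's share (120,000) passes entirely to Zane.
Cassia's share (120,000) is divided into 3 shares of 40,000: Gustav, Isolde, and Sorcha each take 40,000.
Hanna's share (120,000) is divided into 3 shares of 40,000: Greta, Valentina, and Celia each take 40,000.

Gustav receives 40,000.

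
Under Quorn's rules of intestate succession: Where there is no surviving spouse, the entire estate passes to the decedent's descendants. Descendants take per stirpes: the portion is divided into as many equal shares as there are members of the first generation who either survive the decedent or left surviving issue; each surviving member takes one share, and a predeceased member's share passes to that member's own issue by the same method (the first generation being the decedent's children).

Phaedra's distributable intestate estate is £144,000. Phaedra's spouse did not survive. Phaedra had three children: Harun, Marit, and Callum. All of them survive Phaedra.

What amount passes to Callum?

Callum receives £48,000.

The entire £144,000 passes to the descendants.
That amount (£144,000) is divided into 3 shares of £48,000: Harun, Marit, and Callum each take £48,000.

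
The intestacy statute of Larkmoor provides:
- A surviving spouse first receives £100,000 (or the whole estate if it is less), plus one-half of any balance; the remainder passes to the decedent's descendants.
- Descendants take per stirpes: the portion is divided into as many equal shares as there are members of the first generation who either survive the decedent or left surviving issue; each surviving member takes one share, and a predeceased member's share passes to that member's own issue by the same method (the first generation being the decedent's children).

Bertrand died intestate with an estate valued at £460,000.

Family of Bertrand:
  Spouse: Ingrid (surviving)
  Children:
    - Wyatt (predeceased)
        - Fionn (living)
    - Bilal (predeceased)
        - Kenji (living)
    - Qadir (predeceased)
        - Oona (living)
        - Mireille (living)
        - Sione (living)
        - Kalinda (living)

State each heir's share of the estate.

Ingrid first takes £100,000, leaving a balance of £360,000. Ingrid then takes one-half of the balance (£180,000), for a total of £280,000. The remaining £180,000 passes to the descendants.
The descendants' portion (£180,000) is divided into 3 shares of £60,000: Wyatt's £60,000 share passes to Wyatt's issue; Bilal's £60,000 share passes to Bilal's issue; Qadir's £60,000 share passes to Qadir's issue.
Wyatt's share (£60,000) passes entirely to Fionn.
Bilal's share (£60,000) passes entirely to Kenji.
Qadir's share (£60,000) is divided into 4 shares of £15,000: Oona, Mireille, Sione, and Kalinda each take £15,000.

Ingrid: £280,000; Fionn: £60,000; Kenji: £60,000; Oona: £15,000; Mireille: £15,000; Sione: £15,000; Kalinda: £15,000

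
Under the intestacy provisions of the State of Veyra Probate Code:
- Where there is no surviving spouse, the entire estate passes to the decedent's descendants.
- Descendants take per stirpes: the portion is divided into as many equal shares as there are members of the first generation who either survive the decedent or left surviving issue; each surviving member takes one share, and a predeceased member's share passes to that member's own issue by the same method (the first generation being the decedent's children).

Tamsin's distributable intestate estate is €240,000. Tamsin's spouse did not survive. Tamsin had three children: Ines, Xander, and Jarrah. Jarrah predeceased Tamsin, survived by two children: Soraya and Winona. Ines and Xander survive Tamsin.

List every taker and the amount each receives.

The entire €240,000 passes to the descendants.
That amount (€240,000) is divided into 3 shares of €80,000: Ines and Xander each take €80,000; Jarrah's €80,000 share passes to Jarrah's issue.
Jarrah's share (€80,000) is divided into 2 shares of €40,000: Soraya and Winona each take €40,000.

Ines: €80,000; Xander: €80,000; Soraya: €40,000; Winona: €40,000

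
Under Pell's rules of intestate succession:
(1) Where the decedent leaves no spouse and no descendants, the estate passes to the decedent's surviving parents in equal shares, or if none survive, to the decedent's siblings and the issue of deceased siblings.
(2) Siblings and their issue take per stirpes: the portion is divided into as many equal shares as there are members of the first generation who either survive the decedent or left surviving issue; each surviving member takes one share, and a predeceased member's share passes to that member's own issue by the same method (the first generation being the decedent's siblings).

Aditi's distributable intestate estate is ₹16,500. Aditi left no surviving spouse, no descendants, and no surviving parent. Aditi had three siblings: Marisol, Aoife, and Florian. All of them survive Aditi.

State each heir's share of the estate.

The entire ₹16,500 passes to the siblings and their issue.
That amount (₹16,500) is divided into 3 shares of ₹5,500: Marisol, Aoife, and Florian each take ₹5,500.

Marisol: ₹5,500; Aoife: ₹5,500; Florian: ₹5,500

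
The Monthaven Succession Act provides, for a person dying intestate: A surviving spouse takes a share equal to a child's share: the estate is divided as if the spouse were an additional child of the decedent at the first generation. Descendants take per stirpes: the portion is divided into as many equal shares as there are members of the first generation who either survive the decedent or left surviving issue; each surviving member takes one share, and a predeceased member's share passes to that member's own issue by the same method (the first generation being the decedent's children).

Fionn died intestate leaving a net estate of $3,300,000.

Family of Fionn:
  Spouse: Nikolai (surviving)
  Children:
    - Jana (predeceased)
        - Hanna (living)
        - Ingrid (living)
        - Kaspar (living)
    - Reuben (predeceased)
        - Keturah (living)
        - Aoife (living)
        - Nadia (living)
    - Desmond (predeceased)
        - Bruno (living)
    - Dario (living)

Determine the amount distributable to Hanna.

Hanna receives $220,000.

The spouse counts as an additional share at the children's level, so there are 5 primary shares of $660,000. Nikolai takes one such share ($660,000).
The children's combined portion ($2,640,000) is divided into 4 shares of $660,000: Dario takes $660,000; Jana's $660,000 share passes to Jana's issue; Reuben's $660,000 share passes to Reuben's issue; Desmond's $660,000 share passes to Desmond's issue.
Jana's share ($660,000) is divided into 3 shares of $220,000: Hanna, Ingrid, and Kaspar each take $220,000.
Reuben's share ($660,000) is divided into 3 shares of $220,000: Keturah, Aoife, and Nadia each take $220,000.
Desmond's share ($660,000) passes entirely to Bruno.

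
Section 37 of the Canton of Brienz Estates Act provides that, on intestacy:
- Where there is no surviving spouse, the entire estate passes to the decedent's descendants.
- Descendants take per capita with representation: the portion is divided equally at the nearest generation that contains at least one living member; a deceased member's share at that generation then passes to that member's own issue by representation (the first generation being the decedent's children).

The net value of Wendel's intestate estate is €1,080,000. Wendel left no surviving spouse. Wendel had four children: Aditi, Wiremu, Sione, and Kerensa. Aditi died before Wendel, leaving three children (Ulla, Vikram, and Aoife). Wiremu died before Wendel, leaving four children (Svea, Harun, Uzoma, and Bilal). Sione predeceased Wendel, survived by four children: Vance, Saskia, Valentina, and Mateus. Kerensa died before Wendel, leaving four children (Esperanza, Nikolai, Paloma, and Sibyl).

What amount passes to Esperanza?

Esperanza receives €72,000.

The entire €1,080,000 passes to the descendants.
No child survives, so the initial division is made at the grandchildren's generation.
That amount (€1,080,000) is divided into 15 shares of €72,000: Ulla, Vikram, Aoife, Svea, Harun, Uzoma, Bilal, Vance, Saskia, Valentina, Mateus, Esperanza, Nikolai, Paloma, and Sibyl each take €72,000.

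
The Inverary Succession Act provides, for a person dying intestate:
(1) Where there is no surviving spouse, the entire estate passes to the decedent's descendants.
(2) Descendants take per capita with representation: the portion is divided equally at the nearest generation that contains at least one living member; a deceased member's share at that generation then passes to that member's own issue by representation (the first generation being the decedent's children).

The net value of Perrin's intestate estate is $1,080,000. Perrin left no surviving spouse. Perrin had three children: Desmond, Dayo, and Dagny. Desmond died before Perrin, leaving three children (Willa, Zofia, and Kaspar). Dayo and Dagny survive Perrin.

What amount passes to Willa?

Willa receives $120,000.

The entire $1,080,000 passes to the descendants.
That amount ($1,080,000) is divided into 3 shares of $360,000: Dayo and Dagny each take $360,000; Desmond's $360,000 share passes to Desmond's issue.
Desmond's share ($360,000) is divided into 3 shares of $120,000: Willa, Zofia, and Kaspar each take $120,000.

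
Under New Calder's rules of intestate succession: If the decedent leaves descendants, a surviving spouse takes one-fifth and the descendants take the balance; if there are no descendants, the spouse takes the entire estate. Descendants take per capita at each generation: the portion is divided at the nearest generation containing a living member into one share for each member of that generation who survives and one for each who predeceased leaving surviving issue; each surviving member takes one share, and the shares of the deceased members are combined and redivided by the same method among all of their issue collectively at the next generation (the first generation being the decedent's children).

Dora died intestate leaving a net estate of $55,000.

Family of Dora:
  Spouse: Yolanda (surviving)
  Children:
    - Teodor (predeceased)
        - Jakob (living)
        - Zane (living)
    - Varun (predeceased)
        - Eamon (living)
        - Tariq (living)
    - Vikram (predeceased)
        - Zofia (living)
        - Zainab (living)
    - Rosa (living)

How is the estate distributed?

Yolanda takes one-fifth of $55,000 = $11,000. The remaining $44,000 passes to the descendants.
The descendants' portion ($44,000) is divided at the children's generation into 4 shares of $11,000. Rosa takes $11,000. The 3 shares of the deceased (Teodor, Varun, and Vikram) are combined into a pool of $33,000.
That pool ($33,000) is divided at the grandchildren's generation equally among Jakob, Zane, Eamon, Tariq, Zofia, and Zainab: $5,500 each.

Yolanda: $11,000; Jakob: $5,500; Zane: $5,500; Eamon: $5,500; Tariq: $5,500; Zofia: $5,500; Zainab: $5,500; Rosa: $11,000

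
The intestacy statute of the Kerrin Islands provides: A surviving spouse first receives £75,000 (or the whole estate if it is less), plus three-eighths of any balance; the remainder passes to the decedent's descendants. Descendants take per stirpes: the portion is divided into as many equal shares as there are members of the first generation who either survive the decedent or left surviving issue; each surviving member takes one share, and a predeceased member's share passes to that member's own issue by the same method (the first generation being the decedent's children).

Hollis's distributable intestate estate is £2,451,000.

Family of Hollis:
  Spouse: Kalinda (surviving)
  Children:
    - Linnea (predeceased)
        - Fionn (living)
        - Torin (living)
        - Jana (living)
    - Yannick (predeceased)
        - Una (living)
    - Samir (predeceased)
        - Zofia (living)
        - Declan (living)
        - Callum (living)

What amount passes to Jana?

Jana receives £165,000.

Kalinda first takes £75,000, leaving a balance of £2,376,000. Kalinda then takes three-eighths of the balance (£891,000), for a total of £966,000. The remaining £1,485,000 passes to the descendants.
The descendants' portion (£1,485,000) is divided into 3 shares of £495,000: Linnea's £495,000 share passes to Linnea's issue; Yannick's £495,000 share passes to Yannick's issue; Samir's £495,000 share passes to Samir's issue.
Linnea's share (£495,000) is divided into 3 shares of £165,000: Fionn, Torin, and Jana each take £165,000.
Yannick's share (£495,000) passes entirely to Una.
Samir's share (£495,000) is divided into 3 shares of £165,000: Zofia, Declan, and Callum each take £165,000.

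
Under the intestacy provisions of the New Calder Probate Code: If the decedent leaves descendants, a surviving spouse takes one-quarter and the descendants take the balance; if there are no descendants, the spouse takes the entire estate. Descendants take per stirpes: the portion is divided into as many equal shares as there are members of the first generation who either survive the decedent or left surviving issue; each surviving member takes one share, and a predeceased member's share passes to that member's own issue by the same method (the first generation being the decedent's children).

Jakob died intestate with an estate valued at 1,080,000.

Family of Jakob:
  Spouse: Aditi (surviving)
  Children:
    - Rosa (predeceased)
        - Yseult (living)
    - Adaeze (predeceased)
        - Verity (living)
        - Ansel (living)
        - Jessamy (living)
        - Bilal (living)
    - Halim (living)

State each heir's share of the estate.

Aditi takes one-quarter of 1,080,000 = 270,000. The remaining 810,000 passes to the descendants.
The descendants' portion (810,000) is divided into 3 shares of 270,000: Halim takes 270,000; Rosa's 270,000 share passes to Rosa's issue; Adaeze's 270,000 share passes to Adaeze's issue.
Rosa's share (270,000) passes entirely to Yseult.
Adaeze's share (270,000) is divided into 4 shares of 67,500: Verity, Ansel, Jessamy, and Bilal each take 67,500.

Aditi: 270,000; Yseult: 270,000; Verity: 67,500; Ansel: 67,500; Jessamy: 67,500; Bilal: 67,500; Halim: 270,000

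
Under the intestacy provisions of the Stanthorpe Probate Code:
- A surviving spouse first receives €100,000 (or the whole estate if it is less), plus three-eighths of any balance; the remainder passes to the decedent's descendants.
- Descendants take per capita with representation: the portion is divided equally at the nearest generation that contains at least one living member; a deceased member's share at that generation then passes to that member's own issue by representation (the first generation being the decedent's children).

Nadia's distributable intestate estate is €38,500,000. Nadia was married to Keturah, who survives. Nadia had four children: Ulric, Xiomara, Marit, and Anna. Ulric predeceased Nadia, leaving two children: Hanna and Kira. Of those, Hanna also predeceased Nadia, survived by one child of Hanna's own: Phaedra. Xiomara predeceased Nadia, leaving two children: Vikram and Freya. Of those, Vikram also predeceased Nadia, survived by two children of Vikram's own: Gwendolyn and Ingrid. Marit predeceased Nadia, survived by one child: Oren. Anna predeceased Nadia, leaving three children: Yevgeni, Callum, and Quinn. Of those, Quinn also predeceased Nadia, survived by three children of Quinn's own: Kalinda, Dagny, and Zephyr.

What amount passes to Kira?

Keturah first takes €100,000, leaving a balance of €38,400,000. Keturah then takes three-eighths of the balance (€14,400,000), for a total of €14,500,000. The remaining €24,000,000 passes to the descendants.
No child survives, so the initial division is made at the grandchildren's generation.
The descendants' portion (€24,000,000) is divided into 8 shares of €3,000,000: Kira, Freya, Oren, Yevgeni, and Callum each take €3,000,000; Hanna's €3,000,000 share passes to Hanna's issue; Vikram's €3,000,000 share passes to Vikram's issue; Quinn's €3,000,000 share passes to Quinn's issue.
Hanna's share (€3,000,000) passes entirely to Phaedra.
Vikram's share (€3,000,000) is divided into 2 shares of €1,500,000: Gwendolyn and Ingrid each take €1,500,000.
Quinn's share (€3,000,000) is divided into 3 shares of €1,000,000: Kalinda, Dagny, and Zephyr each take €1,000,000.

Kira receives €3,000,000.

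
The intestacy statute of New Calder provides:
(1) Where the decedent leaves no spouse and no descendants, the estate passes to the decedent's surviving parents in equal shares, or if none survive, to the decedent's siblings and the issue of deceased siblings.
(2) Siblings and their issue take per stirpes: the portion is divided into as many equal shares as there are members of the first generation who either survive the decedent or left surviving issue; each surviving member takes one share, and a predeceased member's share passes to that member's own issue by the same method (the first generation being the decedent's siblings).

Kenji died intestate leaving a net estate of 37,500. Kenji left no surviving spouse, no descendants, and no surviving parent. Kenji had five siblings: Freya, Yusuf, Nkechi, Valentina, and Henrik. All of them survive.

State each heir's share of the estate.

Freya: 7,500; Yusuf: 7,500; Nkechi: 7,500; Valentina: 7,500; Henrik: 7,500

The entire 37,500 passes to the siblings and their issue.
That amount (37,500) is divided into 5 shares of 7,500: Freya, Yusuf, Nkechi, Valentina, and Henrik each take 7,500.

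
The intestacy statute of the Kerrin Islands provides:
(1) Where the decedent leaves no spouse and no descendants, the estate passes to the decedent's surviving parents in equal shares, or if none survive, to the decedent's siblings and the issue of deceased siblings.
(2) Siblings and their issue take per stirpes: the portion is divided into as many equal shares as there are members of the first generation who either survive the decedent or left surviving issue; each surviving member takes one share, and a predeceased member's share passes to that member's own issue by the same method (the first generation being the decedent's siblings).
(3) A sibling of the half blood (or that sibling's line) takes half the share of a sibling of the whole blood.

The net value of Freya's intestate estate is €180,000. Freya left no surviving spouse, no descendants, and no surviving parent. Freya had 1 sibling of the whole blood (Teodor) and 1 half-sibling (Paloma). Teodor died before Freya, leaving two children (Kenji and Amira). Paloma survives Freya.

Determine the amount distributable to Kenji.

The entire €180,000 passes to the siblings and their issue.
Counting each half-blood sibling's line as half a unit, there are 3/2 units in €180,000, so one unit is €120,000. Whole-blood lines (Teodor) take €120,000 each; half-blood lines (Paloma) take €60,000 each.
Teodor's share (€120,000) is divided into 2 shares of €60,000: Kenji and Amira each take €60,000.

Kenji receives €60,000.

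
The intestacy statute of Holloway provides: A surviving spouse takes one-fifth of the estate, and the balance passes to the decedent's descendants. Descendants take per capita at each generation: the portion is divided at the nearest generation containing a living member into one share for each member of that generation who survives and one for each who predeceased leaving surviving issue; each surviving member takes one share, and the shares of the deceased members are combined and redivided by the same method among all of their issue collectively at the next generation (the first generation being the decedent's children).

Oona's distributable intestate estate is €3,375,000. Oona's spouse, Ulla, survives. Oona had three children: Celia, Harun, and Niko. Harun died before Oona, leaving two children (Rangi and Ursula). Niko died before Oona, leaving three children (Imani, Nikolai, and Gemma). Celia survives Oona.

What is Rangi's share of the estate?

Rangi receives €360,000.

Ulla takes one-fifth of €3,375,000 = €675,000. The remaining €2,700,000 passes to the descendants.
The descendants' portion (€2,700,000) is divided at the children's generation into 3 shares of €900,000. Celia takes €900,000. The 2 shares of the deceased (Harun and Niko) are combined into a pool of €1,800,000.
That pool (€1,800,000) is divided at the grandchildren's generation equally among Rangi, Ursula, Imani, Nikolai, and Gemma: €360,000 each.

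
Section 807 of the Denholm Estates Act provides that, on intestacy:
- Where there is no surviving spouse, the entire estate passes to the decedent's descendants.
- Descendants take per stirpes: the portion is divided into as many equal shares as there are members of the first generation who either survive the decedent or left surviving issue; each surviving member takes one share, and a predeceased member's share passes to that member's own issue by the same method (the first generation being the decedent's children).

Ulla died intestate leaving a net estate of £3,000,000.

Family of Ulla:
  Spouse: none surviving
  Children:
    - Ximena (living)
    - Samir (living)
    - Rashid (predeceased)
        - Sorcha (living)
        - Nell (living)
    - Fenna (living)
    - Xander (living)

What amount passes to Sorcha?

The entire £3,000,000 passes to the descendants.
That amount (£3,000,000) is divided into 5 shares of £600,000: Ximena, Samir, Fenna, and Xander each take £600,000; Rashid's £600,000 share passes to Rashid's issue.
Rashid's share (£600,000) is divided into 2 shares of £300,000: Sorcha and Nell each take £300,000.

Sorcha receives £300,000.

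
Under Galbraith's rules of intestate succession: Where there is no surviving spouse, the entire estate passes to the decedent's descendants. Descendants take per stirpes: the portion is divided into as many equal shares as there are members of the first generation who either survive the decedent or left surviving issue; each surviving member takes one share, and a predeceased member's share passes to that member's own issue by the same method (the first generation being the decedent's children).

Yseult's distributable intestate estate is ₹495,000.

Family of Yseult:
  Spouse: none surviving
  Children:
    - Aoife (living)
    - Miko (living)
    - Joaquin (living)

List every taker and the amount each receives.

The entire ₹495,000 passes to the descendants.
That amount (₹495,000) is divided into 3 shares of ₹165,000: Aoife, Miko, and Joaquin each take ₹165,000.

Aoife: ₹165,000; Miko: ₹165,000; Joaquin: ₹165,000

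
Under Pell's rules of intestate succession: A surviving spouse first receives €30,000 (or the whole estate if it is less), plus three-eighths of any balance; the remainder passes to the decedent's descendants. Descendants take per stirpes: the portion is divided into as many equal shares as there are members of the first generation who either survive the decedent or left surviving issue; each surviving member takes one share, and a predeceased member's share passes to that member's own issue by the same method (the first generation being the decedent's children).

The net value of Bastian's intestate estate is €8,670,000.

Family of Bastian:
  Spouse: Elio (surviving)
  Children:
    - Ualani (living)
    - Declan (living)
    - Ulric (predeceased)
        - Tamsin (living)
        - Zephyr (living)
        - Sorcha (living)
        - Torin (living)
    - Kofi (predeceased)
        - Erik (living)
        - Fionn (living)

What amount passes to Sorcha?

Sorcha receives €337,500.

Elio first takes €30,000, leaving a balance of €8,640,000. Elio then takes three-eighths of the balance (€3,240,000), for a total of €3,270,000. The remaining €5,400,000 passes to the descendants.
The descendants' portion (€5,400,000) is divided into 4 shares of €1,350,000: Ualani and Declan each take €1,350,000; Ulric's €1,350,000 share passes to Ulric's issue; Kofi's €1,350,000 share passes to Kofi's issue.
Ulric's share (€1,350,000) is divided into 4 shares of €337,500: Tamsin, Zephyr, Sorcha, and Torin each take €337,500.
Kofi's share (€1,350,000) is divided into 2 shares of €675,000: Erik and Fionn each take €675,000.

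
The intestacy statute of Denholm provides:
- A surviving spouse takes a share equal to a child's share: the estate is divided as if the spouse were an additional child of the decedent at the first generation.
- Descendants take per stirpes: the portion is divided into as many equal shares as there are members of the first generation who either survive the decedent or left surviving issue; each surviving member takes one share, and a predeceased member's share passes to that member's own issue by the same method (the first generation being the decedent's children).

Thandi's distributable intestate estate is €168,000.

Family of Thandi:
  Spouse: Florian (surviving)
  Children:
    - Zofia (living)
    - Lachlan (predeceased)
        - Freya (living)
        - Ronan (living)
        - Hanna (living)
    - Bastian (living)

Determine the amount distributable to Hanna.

Hanna receives €14,000.

The spouse counts as an additional share at the children's level, so there are 4 primary shares of €42,000. Florian takes one such share (€42,000).
The children's combined portion (€126,000) is divided into 3 shares of €42,000: Zofia and Bastian each take €42,000; Lachlan's €42,000 share passes to Lachlan's issue.
Lachlan's share (€42,000) is divided into 3 shares of €14,000: Freya, Ronan, and Hanna each take €14,000.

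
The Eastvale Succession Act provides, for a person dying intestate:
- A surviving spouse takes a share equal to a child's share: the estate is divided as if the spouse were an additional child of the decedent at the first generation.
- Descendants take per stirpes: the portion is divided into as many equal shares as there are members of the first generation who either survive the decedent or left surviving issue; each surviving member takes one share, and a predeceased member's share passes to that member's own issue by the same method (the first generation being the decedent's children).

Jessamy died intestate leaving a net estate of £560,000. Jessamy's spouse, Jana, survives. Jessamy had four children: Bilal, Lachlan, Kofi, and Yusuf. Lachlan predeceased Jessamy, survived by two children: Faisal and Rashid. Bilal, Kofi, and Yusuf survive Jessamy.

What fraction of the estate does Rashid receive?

The spouse counts as an additional share at the children's level, so there are 5 primary shares of £112,000. Jana takes one such share (£112,000).
The children's combined portion (£448,000) is divided into 4 shares of £112,000: Bilal, Kofi, and Yusuf each take £112,000; Lachlan's £112,000 share passes to Lachlan's issue.
Lachlan's share (£112,000) is divided into 2 shares of £56,000: Faisal and Rashid each take £56,000.

Rashid receives 1/10 of the estate.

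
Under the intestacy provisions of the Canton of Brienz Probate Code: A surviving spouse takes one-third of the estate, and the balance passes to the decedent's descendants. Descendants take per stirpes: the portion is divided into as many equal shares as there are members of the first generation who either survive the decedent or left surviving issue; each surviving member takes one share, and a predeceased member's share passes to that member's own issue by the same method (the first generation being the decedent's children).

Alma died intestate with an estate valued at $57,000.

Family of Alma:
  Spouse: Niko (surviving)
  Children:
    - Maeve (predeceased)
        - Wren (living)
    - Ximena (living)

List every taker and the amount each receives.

Niko: $19,000; Wren: $19,000; Ximena: $19,000

Niko takes one-third of $57,000 = $19,000. The remaining $38,000 passes to the descendants.
The descendants' portion ($38,000) is divided into 2 shares of $19,000: Ximena takes $19,000; Maeve's $19,000 share passes to Maeve's issue.
Maeve's share ($19,000) passes entirely to Wren.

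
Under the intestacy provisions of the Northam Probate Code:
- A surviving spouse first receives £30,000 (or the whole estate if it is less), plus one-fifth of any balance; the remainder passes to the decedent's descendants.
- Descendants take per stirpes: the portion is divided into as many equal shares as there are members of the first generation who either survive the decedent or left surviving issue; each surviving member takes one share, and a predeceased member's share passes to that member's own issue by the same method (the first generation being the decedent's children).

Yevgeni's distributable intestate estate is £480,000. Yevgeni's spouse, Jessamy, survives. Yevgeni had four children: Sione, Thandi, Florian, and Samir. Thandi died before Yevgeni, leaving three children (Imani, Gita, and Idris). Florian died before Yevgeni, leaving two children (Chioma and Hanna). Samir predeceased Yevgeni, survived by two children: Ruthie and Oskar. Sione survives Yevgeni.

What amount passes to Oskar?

Oskar receives £45,000.

Jessamy first takes £30,000, leaving a balance of £450,000. Jessamy then takes one-fifth of the balance (£90,000), for a total of £120,000. The remaining £360,000 passes to the descendants.
The descendants' portion (£360,000) is divided into 4 shares of £90,000: Sione takes £90,000; Thandi's £90,000 share passes to Thandi's issue; Florian's £90,000 share passes to Florian's issue; Samir's £90,000 share passes to Samir's issue.
Thandi's share (£90,000) is divided into 3 shares of £30,000: Imani, Gita, and Idris each take £30,000.
Florian's share (£90,000) is divided into 2 shares of £45,000: Chioma and Hanna each take £45,000.
Samir's share (£90,000) is divided into 2 shares of £45,000: Ruthie and Oskar each take £45,000.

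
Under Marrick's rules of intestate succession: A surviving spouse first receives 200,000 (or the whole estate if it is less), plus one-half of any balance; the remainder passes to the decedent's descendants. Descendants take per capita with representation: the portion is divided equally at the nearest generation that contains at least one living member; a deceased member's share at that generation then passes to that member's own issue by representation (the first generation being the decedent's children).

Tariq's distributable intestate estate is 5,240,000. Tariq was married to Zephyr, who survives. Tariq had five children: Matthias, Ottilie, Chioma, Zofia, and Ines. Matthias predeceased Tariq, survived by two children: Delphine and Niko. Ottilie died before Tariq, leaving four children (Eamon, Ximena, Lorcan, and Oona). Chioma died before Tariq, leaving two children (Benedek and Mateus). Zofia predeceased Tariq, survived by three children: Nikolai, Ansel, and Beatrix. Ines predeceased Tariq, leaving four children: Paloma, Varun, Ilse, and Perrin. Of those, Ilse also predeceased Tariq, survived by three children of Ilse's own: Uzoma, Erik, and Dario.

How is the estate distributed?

Zephyr: 2,720,000; Delphine: 168,000; Niko: 168,000; Eamon: 168,000; Ximena: 168,000; Lorcan: 168,000; Oona: 168,000; Benedek: 168,000; Mateus: 168,000; Nikolai: 168,000; Ansel: 168,000; Beatrix: 168,000; Paloma: 168,000; Varun: 168,000; Uzoma: 56,000; Erik: 56,000; Dario: 56,000; Perrin: 168,000

Zephyr first takes 200,000, leaving a balance of 5,040,000. Zephyr then takes one-half of the balance (2,520,000), for a total of 2,720,000. The remaining 2,520,000 passes to the descendants.
No child survives, so the initial division is made at the grandchildren's generation.
The descendants' portion (2,520,000) is divided into 15 shares of 168,000: Delphine, Niko, Eamon, Ximena, Lorcan, Oona, Benedek, Mateus, Nikolai, Ansel, Beatrix, Paloma, Varun, and Perrin each take 168,000; Ilse's 168,000 share passes to Ilse's issue.
Ilse's share (168,000) is divided into 3 shares of 56,000: Uzoma, Erik, and Dario each take 56,000.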